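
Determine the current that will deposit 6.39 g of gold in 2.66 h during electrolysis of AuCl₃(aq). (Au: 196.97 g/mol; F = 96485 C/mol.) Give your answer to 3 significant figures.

n(Au) = 6.39 / 196.97 = 0.03244 mol
Au³⁺ + 3e⁻ → Au, so n(e⁻) = 3 × 0.03244 = 0.09732 mol
Q = 0.09732 × 96485 = 9390 C
I = Q / t = 9390 / 9576 s = 0.981 A

0.981 A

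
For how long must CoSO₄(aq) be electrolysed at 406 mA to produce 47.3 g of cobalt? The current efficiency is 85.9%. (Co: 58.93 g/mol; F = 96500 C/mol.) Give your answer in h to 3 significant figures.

n(Co) = 47.3 / 58.93 = 0.8026 mol
Co²⁺ + 2e⁻ → Co, so n(e⁻) = 2 × 0.8026 = 1.605 mol
Q = 1.605 × 96500 / 0.859 = 1.803×10^5 C
t = Q / I = 1.803×10^5 / 0.406 = 4.441×10^5 s = 123 h

123 h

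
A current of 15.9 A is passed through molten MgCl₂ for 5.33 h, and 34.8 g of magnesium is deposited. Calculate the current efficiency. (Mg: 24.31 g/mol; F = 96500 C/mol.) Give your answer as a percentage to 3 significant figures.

90.6%

Q = 15.9 × 19188 = 3.051×10^5 C
n(e⁻) = 3.051×10^5 / 96500 = 3.162 mol
Mg²⁺ + 2e⁻ → Mg, so theoretical n(Mg) = 1.581 mol → 38.43 g
Efficiency = 34.8 / 38.43 = 0.9055 = 90.6%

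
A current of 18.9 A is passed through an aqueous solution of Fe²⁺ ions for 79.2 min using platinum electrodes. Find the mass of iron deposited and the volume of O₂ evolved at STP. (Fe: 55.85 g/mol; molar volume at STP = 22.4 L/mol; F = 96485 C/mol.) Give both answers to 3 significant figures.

Q = 18.9 × 4752 = 89810 C; n(e⁻) = 89810 / 96485 = 0.9308 mol
Cathode: Fe²⁺ + 2e⁻ → Fe → n(Fe) = 0.9308/2 = 0.4654 mol → 26.0 g
Anode: 2H₂O → O₂ + 4H⁺ + 4e⁻ → n(O₂) = 0.9308/4 = 0.2327 mol → 5.21 L

26.0 g Fe; 5.21 L O₂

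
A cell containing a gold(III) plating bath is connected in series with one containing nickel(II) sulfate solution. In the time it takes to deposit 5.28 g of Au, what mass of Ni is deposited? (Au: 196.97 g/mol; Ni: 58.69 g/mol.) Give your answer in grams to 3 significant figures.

n(Au) = 5.28 / 196.97 = 0.02681 mol
Au³⁺ + 3e⁻ → Au, so n(e⁻) = 3 × 0.02681 = 0.08043 mol
The cells are in series, so the same charge (and hence the same n(e⁻) = 0.08043 mol) passes through both.
Ni²⁺ + 2e⁻ → Ni, so n(Ni) = 0.08043 / 2 = 0.04022 mol
m(Ni) = 0.04022 × 58.69 = 2.36 g

2.36 g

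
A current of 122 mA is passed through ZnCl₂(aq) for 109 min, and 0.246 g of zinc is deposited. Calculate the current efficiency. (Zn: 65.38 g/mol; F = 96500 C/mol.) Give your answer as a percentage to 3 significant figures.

91.0%

Q = 0.122 × 6540 = 797.9 C
n(e⁻) = 797.9 / 96500 = 0.008268 mol
Zn²⁺ + 2e⁻ → Zn, so theoretical n(Zn) = 0.004134 mol → 0.2703 g
Efficiency = 0.246 / 0.2703 = 0.9101 = 91.0%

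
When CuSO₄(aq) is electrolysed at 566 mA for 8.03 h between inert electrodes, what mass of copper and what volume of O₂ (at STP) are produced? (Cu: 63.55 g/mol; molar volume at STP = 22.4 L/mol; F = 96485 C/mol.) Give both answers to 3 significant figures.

5.39 g Cu; 0.950 L O₂

Q = 0.566 × 28908 = 16360 C; n(e⁻) = 16360 / 96485 = 0.1696 mol
Cathode: Cu²⁺ + 2e⁻ → Cu → n(Cu) = 0.1696/2 = 0.08480 mol → 5.39 g
Anode: 2H₂O → O₂ + 4H⁺ + 4e⁻ → n(O₂) = 0.1696/4 = 0.04240 mol → 0.950 L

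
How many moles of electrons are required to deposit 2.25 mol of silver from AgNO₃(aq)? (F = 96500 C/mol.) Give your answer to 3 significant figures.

2.25 mol

Ag⁺ + e⁻ → Ag, so n(e⁻) = 1 × 2.25 = 2.250 mol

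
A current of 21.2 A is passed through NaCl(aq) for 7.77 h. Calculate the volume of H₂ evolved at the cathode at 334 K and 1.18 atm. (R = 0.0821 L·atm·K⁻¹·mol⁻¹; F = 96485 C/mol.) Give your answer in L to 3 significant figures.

Q = It = 21.2 × 27972 = 5.930×10^5 C
n(e⁻) = Q/F = 5.930×10^5/96485 = 6.146 mol
2H⁺ + 2e⁻ → H₂, so n(H₂) = 6.146 / 2 = 3.073 mol
V = nRT/P = 3.073 × 0.0821 × 334 / 1.18 = 71.41 L

71.4 L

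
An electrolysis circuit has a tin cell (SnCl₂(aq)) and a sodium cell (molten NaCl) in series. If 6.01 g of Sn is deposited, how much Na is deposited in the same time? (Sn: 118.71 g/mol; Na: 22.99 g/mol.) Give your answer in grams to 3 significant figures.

n(Sn) = 6.01 / 118.71 = 0.05063 mol
Sn²⁺ + 2e⁻ → Sn, so n(e⁻) = 2 × 0.05063 = 0.1013 mol
The cells are in series, so the same charge (and hence the same n(e⁻) = 0.1013 mol) passes through both.
Na⁺ + e⁻ → Na, so n(Na) = 0.1013 mol
m(Na) = 0.1013 × 22.99 = 2.33 g

2.33 g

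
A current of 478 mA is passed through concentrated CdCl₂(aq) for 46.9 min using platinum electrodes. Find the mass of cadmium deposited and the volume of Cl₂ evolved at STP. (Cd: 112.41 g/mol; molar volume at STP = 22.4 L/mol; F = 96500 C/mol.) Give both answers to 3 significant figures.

Q = 0.478 × 2814 = 1345 C; n(e⁻) = 1345 / 96500 = 0.01394 mol
Cathode: Cd²⁺ + 2e⁻ → Cd → n(Cd) = 0.01394/2 = 0.006970 mol → 0.783 g
Anode: 2Cl⁻ → Cl₂ + 2e⁻ → n(Cl₂) = 0.01394/2 = 0.006970 mol → 0.156 L

0.783 g Cd; 0.156 L Cl₂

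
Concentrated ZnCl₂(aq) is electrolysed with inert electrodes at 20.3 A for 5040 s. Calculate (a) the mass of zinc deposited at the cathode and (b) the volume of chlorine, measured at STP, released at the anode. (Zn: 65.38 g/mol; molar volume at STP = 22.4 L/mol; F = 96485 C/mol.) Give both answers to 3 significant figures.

Q = 20.3 × 5040 = 1.023×10^5 C; n(e⁻) = 1.023×10^5 / 96485 = 1.060 mol
Cathode: Zn²⁺ + 2e⁻ → Zn → n(Zn) = 1.060/2 = 0.5300 mol → 34.7 g
Anode: 2Cl⁻ → Cl₂ + 2e⁻ → n(Cl₂) = 1.060/2 = 0.5300 mol → 11.9 L

34.7 g Zn; 11.9 L Cl₂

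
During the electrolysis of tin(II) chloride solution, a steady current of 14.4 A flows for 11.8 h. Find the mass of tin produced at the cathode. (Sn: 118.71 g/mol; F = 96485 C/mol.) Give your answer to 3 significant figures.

376 g

Q = 14.4 A × 42480 s = 6.117×10^5 C
Moles of electrons = 6.117×10^5 / 96485 = 6.340 mol
Sn²⁺ + 2e⁻ → Sn, so n(Sn) = 6.340 / 2 = 3.170 mol
m = 3.170 × 118.71 = 376 g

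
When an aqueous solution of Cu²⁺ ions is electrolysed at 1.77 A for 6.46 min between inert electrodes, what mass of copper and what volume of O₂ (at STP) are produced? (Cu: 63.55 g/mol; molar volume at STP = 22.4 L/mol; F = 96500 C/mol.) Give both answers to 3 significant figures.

Q = 1.77 × 387.6 = 686.1 C; n(e⁻) = 686.1 / 96500 = 0.007110 mol
Cathode: Cu²⁺ + 2e⁻ → Cu → n(Cu) = 0.007110/2 = 0.003555 mol → 0.226 g
Anode: 2H₂O → O₂ + 4H⁺ + 4e⁻ → n(O₂) = 0.007110/4 = 0.001778 mol → 0.0398 L

0.226 g Cu; 0.0398 L O₂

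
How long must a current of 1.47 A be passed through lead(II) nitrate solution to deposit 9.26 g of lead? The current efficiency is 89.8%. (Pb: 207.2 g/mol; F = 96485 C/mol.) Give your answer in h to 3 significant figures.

n(Pb) = 9.26 / 207.2 = 0.04469 mol
Pb²⁺ + 2e⁻ → Pb, so n(e⁻) = 2 × 0.04469 = 0.08938 mol
Q = 0.08938 × 96485 / 0.898 = 9603 C
t = Q / I = 9603 / 1.47 = 6533 s = 1.81 h

1.81 h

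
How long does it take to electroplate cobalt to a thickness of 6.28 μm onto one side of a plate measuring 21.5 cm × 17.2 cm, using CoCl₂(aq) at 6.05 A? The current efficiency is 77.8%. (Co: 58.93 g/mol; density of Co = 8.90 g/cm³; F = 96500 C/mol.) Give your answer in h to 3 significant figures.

Plated area = 21.5 × 17.2 = 369.8 cm²
Volume = 369.8 × 6.28×10⁻⁴ cm = 0.2322 cm³
m(Co) = 0.2322 × 8.90 = 2.067 g
n(Co) = 2.067 / 58.93 = 0.03508 mol; n(e⁻) = 2 × 0.03508 = 0.07016 mol
Q = 0.07016 × 96500 / 0.778 = 8702 C
t = 8702 / 6.05 = 1438 s = 0.399 h

0.399 h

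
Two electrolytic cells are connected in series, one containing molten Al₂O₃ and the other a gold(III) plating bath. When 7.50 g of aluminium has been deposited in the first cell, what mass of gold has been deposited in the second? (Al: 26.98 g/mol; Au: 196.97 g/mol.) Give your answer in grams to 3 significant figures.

n(Al) = 7.50 / 26.98 = 0.2780 mol
Al³⁺ + 3e⁻ → Al, so n(e⁻) = 3 × 0.2780 = 0.8340 mol
The cells are in series, so the same charge (and hence the same n(e⁻) = 0.8340 mol) passes through both.
Au³⁺ + 3e⁻ → Au, so n(Au) = 0.8340 / 3 = 0.2780 mol
m(Au) = 0.2780 × 196.97 = 54.8 g

54.8 g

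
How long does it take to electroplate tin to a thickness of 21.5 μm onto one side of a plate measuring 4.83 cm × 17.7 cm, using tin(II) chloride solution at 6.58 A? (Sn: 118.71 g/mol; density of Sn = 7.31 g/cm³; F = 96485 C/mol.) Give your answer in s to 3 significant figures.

332 s

Plated area = 4.83 × 17.7 = 85.49 cm²
Volume = 85.49 × 21.5×10⁻⁴ cm = 0.1838 cm³
m(Sn) = 0.1838 × 7.31 = 1.344 g
n(Sn) = 1.344 / 118.71 = 0.01132 mol; n(e⁻) = 2 × 0.01132 = 0.02264 mol
Q = 0.02264 × 96485 = 2184 C
t = 2184 / 6.58 = 331.9 s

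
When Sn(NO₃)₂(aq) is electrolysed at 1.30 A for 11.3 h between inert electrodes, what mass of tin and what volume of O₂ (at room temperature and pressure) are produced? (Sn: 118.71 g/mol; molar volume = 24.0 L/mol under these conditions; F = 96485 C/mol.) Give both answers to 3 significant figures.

32.5 g Sn; 3.29 L O₂

Q = 1.30 × 40680 = 52880 C; n(e⁻) = 52880 / 96485 = 0.5481 mol
Cathode: Sn²⁺ + 2e⁻ → Sn → n(Sn) = 0.5481/2 = 0.2741 mol → 32.5 g
Anode: 2H₂O → O₂ + 4H⁺ + 4e⁻ → n(O₂) = 0.5481/4 = 0.1370 mol → 3.29 L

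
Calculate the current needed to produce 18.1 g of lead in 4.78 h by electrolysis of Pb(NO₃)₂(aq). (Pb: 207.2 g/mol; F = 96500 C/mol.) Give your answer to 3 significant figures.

n(Pb) = 18.1 / 207.2 = 0.08736 mol
Pb²⁺ + 2e⁻ → Pb, so n(e⁻) = 2 × 0.08736 = 0.1747 mol
Q = 0.1747 × 96500 = 16860 C
I = Q / t = 16860 / 17208 s = 0.980 A

0.980 A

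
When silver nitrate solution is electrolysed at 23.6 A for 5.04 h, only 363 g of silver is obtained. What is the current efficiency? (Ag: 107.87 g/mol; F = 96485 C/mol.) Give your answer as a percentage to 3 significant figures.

75.8%

Q = 23.6 × 18144 = 4.282×10^5 C
n(e⁻) = 4.282×10^5 / 96485 = 4.438 mol
Ag⁺ + e⁻ → Ag, so theoretical n(Ag) = 4.438 mol → 478.7 g
Efficiency = 363 / 478.7 = 0.7583 = 75.8%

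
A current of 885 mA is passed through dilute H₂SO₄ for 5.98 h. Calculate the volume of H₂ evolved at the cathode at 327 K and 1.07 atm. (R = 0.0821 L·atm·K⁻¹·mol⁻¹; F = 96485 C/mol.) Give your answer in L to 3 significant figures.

2.48 L

Q = 0.885 A × 21528 s = 19050 C
n(e⁻) = 19050 / 96485 = 0.1974 mol
2H⁺ + 2e⁻ → H₂, so n(H₂) = 0.1974 / 2 = 0.09870 mol
V = nRT/P = 0.09870 × 0.0821 × 327 / 1.07 = 2.476 L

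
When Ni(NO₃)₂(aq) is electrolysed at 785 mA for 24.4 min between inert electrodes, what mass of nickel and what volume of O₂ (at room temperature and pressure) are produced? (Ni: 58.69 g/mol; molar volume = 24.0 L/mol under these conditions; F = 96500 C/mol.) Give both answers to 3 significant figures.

0.349 g Ni; 0.0715 L O₂

Q = 0.785 × 1464 = 1149 C; n(e⁻) = 1149 / 96500 = 0.01191 mol
Cathode: Ni²⁺ + 2e⁻ → Ni → n(Ni) = 0.01191/2 = 0.005955 mol → 0.349 g
Anode: 2H₂O → O₂ + 4H⁺ + 4e⁻ → n(O₂) = 0.01191/4 = 0.002978 mol → 0.0715 L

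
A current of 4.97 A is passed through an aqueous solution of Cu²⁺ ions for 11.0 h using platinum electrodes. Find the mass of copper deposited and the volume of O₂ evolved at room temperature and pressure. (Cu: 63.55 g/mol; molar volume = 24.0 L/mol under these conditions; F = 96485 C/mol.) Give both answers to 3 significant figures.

64.8 g Cu; 12.2 L O₂

Q = 4.97 × 39600 = 1.968×10^5 C; n(e⁻) = 1.968×10^5 / 96485 = 2.040 mol
Cathode: Cu²⁺ + 2e⁻ → Cu → n(Cu) = 2.040/2 = 1.020 mol → 64.8 g
Anode: 2H₂O → O₂ + 4H⁺ + 4e⁻ → n(O₂) = 2.040/4 = 0.5100 mol → 12.2 L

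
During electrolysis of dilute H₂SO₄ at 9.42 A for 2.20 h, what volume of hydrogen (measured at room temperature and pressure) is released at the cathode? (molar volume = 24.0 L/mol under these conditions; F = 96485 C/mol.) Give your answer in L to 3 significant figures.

9.28 L

Charge passed = 9.42 × 7920 = 74610 C
Moles of electrons = 74610 / 96485 = 0.7733 mol
2H⁺ + 2e⁻ → H₂, so n(H₂) = 0.7733 / 2 = 0.3867 mol
V = 0.3867 × 24.0 = 9.281 L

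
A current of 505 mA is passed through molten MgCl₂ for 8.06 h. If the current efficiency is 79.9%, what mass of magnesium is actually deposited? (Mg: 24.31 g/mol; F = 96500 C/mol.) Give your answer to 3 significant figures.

1.47 g

Q = 0.505 × 29016 = 14650 C
n(e⁻) = 14650 / 96500 = 0.1518 mol
Mg²⁺ + 2e⁻ → Mg, so theoretical m(Mg) = 0.07590 × 24.31 = 1.845 g
Actual mass = 79.9% × 1.845 = 1.47 g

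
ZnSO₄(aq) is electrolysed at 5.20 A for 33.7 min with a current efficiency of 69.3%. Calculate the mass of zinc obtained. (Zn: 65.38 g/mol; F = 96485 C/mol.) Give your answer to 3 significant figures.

2.47 g

Q = 5.20 × 2022 = 10510 C
n(e⁻) = 10510 / 96485 = 0.1089 mol
Zn²⁺ + 2e⁻ → Zn, so theoretical m(Zn) = 0.05445 × 65.38 = 3.560 g
Actual mass = 69.3% × 3.560 = 2.47 g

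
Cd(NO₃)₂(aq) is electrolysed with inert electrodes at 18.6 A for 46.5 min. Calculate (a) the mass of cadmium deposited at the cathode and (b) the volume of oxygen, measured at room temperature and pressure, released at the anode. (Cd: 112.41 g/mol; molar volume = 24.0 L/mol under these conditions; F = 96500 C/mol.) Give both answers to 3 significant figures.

30.2 g Cd; 3.23 L O₂

Q = 18.6 × 2790 = 51890 C; n(e⁻) = 51890 / 96500 = 0.5377 mol
Cathode: Cd²⁺ + 2e⁻ → Cd → n(Cd) = 0.5377/2 = 0.2689 mol → 30.2 g
Anode: 2H₂O → O₂ + 4H⁺ + 4e⁻ → n(O₂) = 0.5377/4 = 0.1344 mol → 3.23 L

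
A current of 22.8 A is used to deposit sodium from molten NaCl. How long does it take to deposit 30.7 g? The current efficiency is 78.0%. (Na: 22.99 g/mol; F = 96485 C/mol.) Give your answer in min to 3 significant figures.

121 min

n(Na) = 30.7 / 22.99 = 1.335 mol
Na⁺ + e⁻ → Na, so n(e⁻) = 1.335 mol
Q = 1.335 × 96485 / 0.780 = 1.651×10^5 C
t = Q / I = 1.651×10^5 / 22.8 = 7241 s = 121 min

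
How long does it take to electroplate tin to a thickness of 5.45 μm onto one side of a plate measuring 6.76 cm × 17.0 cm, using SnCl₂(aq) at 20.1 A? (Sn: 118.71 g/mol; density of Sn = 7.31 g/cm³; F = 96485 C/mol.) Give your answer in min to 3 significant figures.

0.617 min

Plated area = 6.76 × 17.0 = 114.9 cm²
Volume = 114.9 × 5.45×10⁻⁴ cm = 0.06262 cm³
m(Sn) = 0.06262 × 7.31 = 0.4578 g
n(Sn) = 0.4578 / 118.71 = 0.003856 mol; n(e⁻) = 2 × 0.003856 = 0.007712 mol
Q = 0.007712 × 96485 = 744.1 C
t = 744.1 / 20.1 = 37.02 s = 0.617 min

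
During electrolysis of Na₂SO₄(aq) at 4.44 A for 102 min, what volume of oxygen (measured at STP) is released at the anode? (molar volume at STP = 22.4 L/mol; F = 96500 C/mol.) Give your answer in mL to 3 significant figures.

Charge passed = 4.44 × 6120 = 27170 C
n(e⁻) = Q/F = 27170/96500 = 0.2816 mol
2H₂O → O₂ + 4H⁺ + 4e⁻, so n(O₂) = 0.2816 / 4 = 0.07040 mol
V = 0.07040 × 22.4 = 1.577 L
= 1580 mL

1580 mL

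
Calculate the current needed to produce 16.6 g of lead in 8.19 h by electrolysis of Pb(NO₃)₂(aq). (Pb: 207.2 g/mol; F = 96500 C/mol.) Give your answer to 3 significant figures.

n(Pb) = 16.6 / 207.2 = 0.08012 mol
Pb²⁺ + 2e⁻ → Pb, so n(e⁻) = 2 × 0.08012 = 0.1602 mol
Q = 0.1602 × 96500 = 15460 C
I = Q / t = 15460 / 29484 s = 0.524 A

0.524 A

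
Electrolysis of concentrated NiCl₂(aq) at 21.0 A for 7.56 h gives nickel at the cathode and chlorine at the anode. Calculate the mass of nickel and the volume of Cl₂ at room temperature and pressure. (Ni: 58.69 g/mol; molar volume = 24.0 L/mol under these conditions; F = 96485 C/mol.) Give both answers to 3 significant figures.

174 g Ni; 71.1 L Cl₂

Q = 21.0 × 27216 = 5.715×10^5 C; n(e⁻) = 5.715×10^5 / 96485 = 5.923 mol
Cathode: Ni²⁺ + 2e⁻ → Ni → n(Ni) = 5.923/2 = 2.962 mol → 174 g
Anode: 2Cl⁻ → Cl₂ + 2e⁻ → n(Cl₂) = 5.923/2 = 2.962 mol → 71.1 L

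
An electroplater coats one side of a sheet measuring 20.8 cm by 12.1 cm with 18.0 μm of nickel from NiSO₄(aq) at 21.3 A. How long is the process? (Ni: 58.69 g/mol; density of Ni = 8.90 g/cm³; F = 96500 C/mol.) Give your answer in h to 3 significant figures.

Plated area = 20.8 × 12.1 = 251.7 cm²
Volume = 251.7 × 18.0×10⁻⁴ cm = 0.4531 cm³
m(Ni) = 0.4531 × 8.90 = 4.033 g
n(Ni) = 4.033 / 58.69 = 0.06872 mol; n(e⁻) = 2 × 0.06872 = 0.1374 mol
Q = 0.1374 × 96500 = 13260 C
t = 13260 / 21.3 = 622.5 s = 0.173 h

0.173 h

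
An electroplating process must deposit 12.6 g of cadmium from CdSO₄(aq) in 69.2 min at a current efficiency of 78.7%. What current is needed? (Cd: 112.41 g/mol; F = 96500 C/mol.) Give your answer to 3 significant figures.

n(Cd) = 12.6 / 112.41 = 0.1121 mol
Cd²⁺ + 2e⁻ → Cd, so n(e⁻) = 2 × 0.1121 = 0.2242 mol
Q = 0.2242 × 96500 / 0.787 = 27490 C
I = Q / t = 27490 / 4152 s = 6.62 A

6.62 A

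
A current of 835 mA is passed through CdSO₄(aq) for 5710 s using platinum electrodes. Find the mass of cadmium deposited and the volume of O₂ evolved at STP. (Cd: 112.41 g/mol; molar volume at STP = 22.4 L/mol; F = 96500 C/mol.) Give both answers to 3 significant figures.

Q = 0.835 × 5710 = 4768 C; n(e⁻) = 4768 / 96500 = 0.04941 mol
Cathode: Cd²⁺ + 2e⁻ → Cd → n(Cd) = 0.04941/2 = 0.02471 mol → 2.78 g
Anode: 2H₂O → O₂ + 4H⁺ + 4e⁻ → n(O₂) = 0.04941/4 = 0.01235 mol → 0.277 L

2.78 g Cd; 0.277 L O₂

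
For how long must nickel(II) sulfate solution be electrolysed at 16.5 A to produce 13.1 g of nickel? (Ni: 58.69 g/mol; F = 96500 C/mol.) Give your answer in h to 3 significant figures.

0.725 h

n(Ni) = 13.1 / 58.69 = 0.2232 mol
Ni²⁺ + 2e⁻ → Ni, so n(e⁻) = 2 × 0.2232 = 0.4464 mol
Q = 0.4464 × 96500 = 43080 C
t = Q / I = 43080 / 16.5 = 2611 s = 0.725 h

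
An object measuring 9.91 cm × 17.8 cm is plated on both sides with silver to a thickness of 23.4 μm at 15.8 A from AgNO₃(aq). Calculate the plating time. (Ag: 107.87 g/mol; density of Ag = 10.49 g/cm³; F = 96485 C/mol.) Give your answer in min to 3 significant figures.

8.17 min

Plated area = 2 × 9.91 × 17.8 = 352.8 cm²
Volume = 352.8 × 23.4×10⁻⁴ cm = 0.8256 cm³
m(Ag) = 0.8256 × 10.49 = 8.661 g
n(Ag) = 8.661 / 107.87 = 0.08029 mol; n(e⁻) = 0.08029 mol
Q = 0.08029 × 96485 = 7747 C
t = 7747 / 15.8 = 490.3 s = 8.17 min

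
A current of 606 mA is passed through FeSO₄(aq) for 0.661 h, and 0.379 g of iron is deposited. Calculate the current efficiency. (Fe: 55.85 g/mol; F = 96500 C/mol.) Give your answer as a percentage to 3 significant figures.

Q = 0.606 × 2379.6 = 1442 C
n(e⁻) = 1442 / 96500 = 0.01494 mol
Fe²⁺ + 2e⁻ → Fe, so theoretical n(Fe) = 0.007470 mol → 0.4172 g
Efficiency = 0.379 / 0.4172 = 0.9084 = 90.8%

90.8%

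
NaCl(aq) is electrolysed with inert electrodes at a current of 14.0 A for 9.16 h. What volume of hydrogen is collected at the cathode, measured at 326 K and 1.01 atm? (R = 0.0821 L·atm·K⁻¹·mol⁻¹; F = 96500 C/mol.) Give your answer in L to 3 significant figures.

63.4 L

Q = It = 14.0 × 32976 = 4.617×10^5 C
n(e⁻) = 4.617×10^5 / 96500 = 4.784 mol
2H⁺ + 2e⁻ → H₂, so n(H₂) = 4.784 / 2 = 2.392 mol
V = nRT/P = 2.392 × 0.0821 × 326 / 1.01 = 63.39 L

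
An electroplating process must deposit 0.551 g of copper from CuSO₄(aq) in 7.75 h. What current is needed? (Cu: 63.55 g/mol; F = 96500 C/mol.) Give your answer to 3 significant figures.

0.0600 A

n(Cu) = 0.551 / 63.55 = 0.008670 mol
Cu²⁺ + 2e⁻ → Cu, so n(e⁻) = 2 × 0.008670 = 0.01734 mol
Q = 0.01734 × 96500 = 1673 C
I = Q / t = 1673 / 27900 s = 0.0600 A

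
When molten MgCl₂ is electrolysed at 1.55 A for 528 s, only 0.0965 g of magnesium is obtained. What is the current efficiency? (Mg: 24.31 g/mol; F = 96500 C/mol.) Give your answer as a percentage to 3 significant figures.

Q = 1.55 × 528 = 818.4 C
n(e⁻) = 818.4 / 96500 = 0.008481 mol
Mg²⁺ + 2e⁻ → Mg, so theoretical n(Mg) = 0.004241 mol → 0.1031 g
Efficiency = 0.0965 / 0.1031 = 0.9360 = 93.6%

93.6%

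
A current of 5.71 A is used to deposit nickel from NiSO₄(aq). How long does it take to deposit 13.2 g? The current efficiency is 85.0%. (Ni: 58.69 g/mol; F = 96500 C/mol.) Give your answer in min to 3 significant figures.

n(Ni) = 13.2 / 58.69 = 0.2249 mol
Ni²⁺ + 2e⁻ → Ni, so n(e⁻) = 2 × 0.2249 = 0.4498 mol
Q = 0.4498 × 96500 / 0.850 = 51070 C
t = Q / I = 51070 / 5.71 = 8944 s = 149 min

149 min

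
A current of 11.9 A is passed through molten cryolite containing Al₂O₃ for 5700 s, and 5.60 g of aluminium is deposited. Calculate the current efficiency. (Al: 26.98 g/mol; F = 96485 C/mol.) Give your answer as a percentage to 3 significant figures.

88.6%

Q = 11.9 × 5700 = 67830 C
n(e⁻) = 67830 / 96485 = 0.7030 mol
Al³⁺ + 3e⁻ → Al, so theoretical n(Al) = 0.2343 mol → 6.321 g
Efficiency = 5.60 / 6.321 = 0.8859 = 88.6%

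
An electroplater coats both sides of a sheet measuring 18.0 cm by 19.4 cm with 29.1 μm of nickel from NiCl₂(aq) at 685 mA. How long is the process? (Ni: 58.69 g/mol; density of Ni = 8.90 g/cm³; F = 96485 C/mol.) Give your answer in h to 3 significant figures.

24.1 h

Plated area = 2 × 18.0 × 19.4 = 698.4 cm²
Volume = 698.4 × 29.1×10⁻⁴ cm = 2.032 cm³
m(Ni) = 2.032 × 8.90 = 18.08 g
n(Ni) = 18.08 / 58.69 = 0.3081 mol; n(e⁻) = 2 × 0.3081 = 0.6162 mol
Q = 0.6162 × 96485 = 59450 C
t = 59450 / 0.685 = 86790 s = 24.1 h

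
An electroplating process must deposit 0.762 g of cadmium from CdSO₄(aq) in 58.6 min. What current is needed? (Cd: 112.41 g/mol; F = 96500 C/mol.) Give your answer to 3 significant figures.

0.372 A

n(Cd) = 0.762 / 112.41 = 0.006779 mol
Cd²⁺ + 2e⁻ → Cd, so n(e⁻) = 2 × 0.006779 = 0.01356 mol
Q = 0.01356 × 96500 = 1309 C
I = Q / t = 1309 / 3516 s = 0.372 A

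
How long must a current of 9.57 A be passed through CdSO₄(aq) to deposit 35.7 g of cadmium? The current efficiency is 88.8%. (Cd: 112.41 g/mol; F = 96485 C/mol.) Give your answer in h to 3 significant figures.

2.00 h

n(Cd) = 35.7 / 112.41 = 0.3176 mol
Cd²⁺ + 2e⁻ → Cd, so n(e⁻) = 2 × 0.3176 = 0.6352 mol
Q = 0.6352 × 96485 / 0.888 = 69020 C
t = Q / I = 69020 / 9.57 = 7212 s = 2.00 h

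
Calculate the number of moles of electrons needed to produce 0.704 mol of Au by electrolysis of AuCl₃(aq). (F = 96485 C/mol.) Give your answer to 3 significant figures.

Au³⁺ + 3e⁻ → Au, so n(e⁻) = 3 × 0.704 = 2.112 mol

2.11 mol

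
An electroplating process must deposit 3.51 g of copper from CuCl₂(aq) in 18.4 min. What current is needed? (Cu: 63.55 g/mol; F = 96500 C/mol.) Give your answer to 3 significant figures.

n(Cu) = 3.51 / 63.55 = 0.05523 mol
Cu²⁺ + 2e⁻ → Cu, so n(e⁻) = 2 × 0.05523 = 0.1105 mol
Q = 0.1105 × 96500 = 10660 C
I = Q / t = 10660 / 1104 s = 9.66 A

9.66 A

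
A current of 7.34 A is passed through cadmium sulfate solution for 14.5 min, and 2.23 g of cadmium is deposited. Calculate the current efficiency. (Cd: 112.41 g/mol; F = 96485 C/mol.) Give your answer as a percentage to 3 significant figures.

Q = 7.34 × 870 = 6386 C
n(e⁻) = 6386 / 96485 = 0.06619 mol
Cd²⁺ + 2e⁻ → Cd, so theoretical n(Cd) = 0.03310 mol → 3.721 g
Efficiency = 2.23 / 3.721 = 0.5993 = 59.9%

59.9%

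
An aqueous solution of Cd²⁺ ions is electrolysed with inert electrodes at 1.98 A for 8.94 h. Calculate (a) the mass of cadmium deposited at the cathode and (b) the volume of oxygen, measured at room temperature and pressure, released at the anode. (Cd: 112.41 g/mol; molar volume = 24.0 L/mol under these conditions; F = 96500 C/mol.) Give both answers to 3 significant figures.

Q = 1.98 × 32184 = 63720 C; n(e⁻) = 63720 / 96500 = 0.6603 mol
Cathode: Cd²⁺ + 2e⁻ → Cd → n(Cd) = 0.6603/2 = 0.3302 mol → 37.1 g
Anode: 2H₂O → O₂ + 4H⁺ + 4e⁻ → n(O₂) = 0.6603/4 = 0.1651 mol → 3.96 L

37.1 g Cd; 3.96 L O₂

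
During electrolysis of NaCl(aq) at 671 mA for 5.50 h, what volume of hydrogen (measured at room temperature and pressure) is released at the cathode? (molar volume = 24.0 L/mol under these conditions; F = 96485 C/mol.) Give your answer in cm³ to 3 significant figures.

Q = It = 0.671 × 19800 = 13290 C
n(e⁻) = 13290 / 96485 = 0.1377 mol
2H⁺ + 2e⁻ → H₂, so n(H₂) = 0.1377 / 2 = 0.06885 mol
V = 0.06885 × 24.0 = 1.652 L
= 1650 cm³

1650 cm³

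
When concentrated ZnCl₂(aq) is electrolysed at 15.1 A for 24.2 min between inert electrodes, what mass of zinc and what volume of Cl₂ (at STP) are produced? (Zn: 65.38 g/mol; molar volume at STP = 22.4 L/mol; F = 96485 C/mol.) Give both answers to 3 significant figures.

7.43 g Zn; 2.55 L Cl₂

Q = 15.1 × 1452 = 21930 C; n(e⁻) = 21930 / 96485 = 0.2273 mol
Cathode: Zn²⁺ + 2e⁻ → Zn → n(Zn) = 0.2273/2 = 0.1137 mol → 7.43 g
Anode: 2Cl⁻ → Cl₂ + 2e⁻ → n(Cl₂) = 0.2273/2 = 0.1137 mol → 2.55 L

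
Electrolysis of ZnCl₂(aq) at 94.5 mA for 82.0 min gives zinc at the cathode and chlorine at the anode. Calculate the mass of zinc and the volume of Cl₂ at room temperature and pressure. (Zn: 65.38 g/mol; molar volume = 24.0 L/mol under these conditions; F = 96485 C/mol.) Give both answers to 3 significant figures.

0.158 g Zn; 0.0578 L Cl₂

Q = 0.0945 × 4920 = 464.9 C; n(e⁻) = 464.9 / 96485 = 0.004818 mol
Cathode: Zn²⁺ + 2e⁻ → Zn → n(Zn) = 0.004818/2 = 0.002409 mol → 0.158 g
Anode: 2Cl⁻ → Cl₂ + 2e⁻ → n(Cl₂) = 0.004818/2 = 0.002409 mol → 0.0578 L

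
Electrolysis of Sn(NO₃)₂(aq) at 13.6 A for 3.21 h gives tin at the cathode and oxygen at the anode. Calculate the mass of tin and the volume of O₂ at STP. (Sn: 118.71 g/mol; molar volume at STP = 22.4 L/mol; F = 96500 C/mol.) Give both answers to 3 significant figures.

96.7 g Sn; 9.12 L O₂

Q = 13.6 × 11556 = 1.572×10^5 C; n(e⁻) = 1.572×10^5 / 96500 = 1.629 mol
Cathode: Sn²⁺ + 2e⁻ → Sn → n(Sn) = 1.629/2 = 0.8145 mol → 96.7 g
Anode: 2H₂O → O₂ + 4H⁺ + 4e⁻ → n(O₂) = 1.629/4 = 0.4073 mol → 9.12 L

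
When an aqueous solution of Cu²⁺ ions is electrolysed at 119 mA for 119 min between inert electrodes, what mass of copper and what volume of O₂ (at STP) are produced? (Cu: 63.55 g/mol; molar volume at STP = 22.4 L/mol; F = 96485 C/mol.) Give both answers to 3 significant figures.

0.280 g Cu; 0.0493 L O₂

Q = 0.119 × 7140 = 849.7 C; n(e⁻) = 849.7 / 96485 = 0.008807 mol
Cathode: Cu²⁺ + 2e⁻ → Cu → n(Cu) = 0.008807/2 = 0.004404 mol → 0.280 g
Anode: 2H₂O → O₂ + 4H⁺ + 4e⁻ → n(O₂) = 0.008807/4 = 0.002202 mol → 0.0493 L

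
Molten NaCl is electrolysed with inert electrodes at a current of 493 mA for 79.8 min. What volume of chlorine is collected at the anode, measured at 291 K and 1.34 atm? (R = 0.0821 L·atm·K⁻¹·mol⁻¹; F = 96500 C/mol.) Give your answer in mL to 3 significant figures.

218 mL

Charge passed = 0.493 × 4788 = 2360 C
n(e⁻) = Q/F = 2360/96500 = 0.02446 mol
2Cl⁻ → Cl₂ + 2e⁻, so n(Cl₂) = 0.02446 / 2 = 0.01223 mol
V = nRT/P = 0.01223 × 0.0821 × 291 / 1.34 = 0.2181 L
= 218 mL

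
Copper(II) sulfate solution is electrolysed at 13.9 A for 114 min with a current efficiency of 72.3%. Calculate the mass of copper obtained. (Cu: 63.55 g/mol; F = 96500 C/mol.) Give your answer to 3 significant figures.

Q = 13.9 × 6840 = 95080 C
n(e⁻) = 95080 / 96500 = 0.9853 mol
Cu²⁺ + 2e⁻ → Cu, so theoretical m(Cu) = 0.4927 × 63.55 = 31.31 g
Actual mass = 72.3% × 31.31 = 22.6 g

22.6 g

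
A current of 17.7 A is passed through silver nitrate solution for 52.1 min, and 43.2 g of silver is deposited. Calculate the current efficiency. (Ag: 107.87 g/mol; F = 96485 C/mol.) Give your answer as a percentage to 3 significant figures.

69.8%

Q = 17.7 × 3126 = 55330 C
n(e⁻) = 55330 / 96485 = 0.5735 mol
Ag⁺ + e⁻ → Ag, so theoretical n(Ag) = 0.5735 mol → 61.86 g
Efficiency = 43.2 / 61.86 = 0.6984 = 69.8%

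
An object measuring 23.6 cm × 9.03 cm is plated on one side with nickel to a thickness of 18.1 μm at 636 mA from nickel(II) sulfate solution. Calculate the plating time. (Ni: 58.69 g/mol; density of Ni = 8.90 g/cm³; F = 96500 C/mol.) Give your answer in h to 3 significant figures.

Plated area = 23.6 × 9.03 = 213.1 cm²
Volume = 213.1 × 18.1×10⁻⁴ cm = 0.3857 cm³
m(Ni) = 0.3857 × 8.90 = 3.433 g
n(Ni) = 3.433 / 58.69 = 0.05849 mol; n(e⁻) = 2 × 0.05849 = 0.1170 mol
Q = 0.1170 × 96500 = 11290 C
t = 11290 / 0.636 = 17750 s = 4.93 h

4.93 h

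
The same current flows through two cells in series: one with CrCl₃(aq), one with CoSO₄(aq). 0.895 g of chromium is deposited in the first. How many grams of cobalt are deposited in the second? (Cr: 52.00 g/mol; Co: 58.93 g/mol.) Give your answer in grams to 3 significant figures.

1.52 g

n(Cr) = 0.895 / 52.00 = 0.01721 mol
Cr³⁺ + 3e⁻ → Cr, so n(e⁻) = 3 × 0.01721 = 0.05163 mol
The cells are in series, so the same charge (and hence the same n(e⁻) = 0.05163 mol) passes through both.
Co²⁺ + 2e⁻ → Co, so n(Co) = 0.05163 / 2 = 0.02582 mol
m(Co) = 0.02582 × 58.93 = 1.52 g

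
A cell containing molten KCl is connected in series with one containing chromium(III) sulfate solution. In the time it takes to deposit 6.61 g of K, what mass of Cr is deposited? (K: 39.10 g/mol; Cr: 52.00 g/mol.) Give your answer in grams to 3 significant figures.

2.93 g

n(K) = 6.61 / 39.10 = 0.1691 mol
K⁺ + e⁻ → K, so n(e⁻) = 0.1691 mol
The cells are in series, so the same charge (and hence the same n(e⁻) = 0.1691 mol) passes through both.
Cr³⁺ + 3e⁻ → Cr, so n(Cr) = 0.1691 / 3 = 0.05637 mol
m(Cr) = 0.05637 × 52.00 = 2.93 g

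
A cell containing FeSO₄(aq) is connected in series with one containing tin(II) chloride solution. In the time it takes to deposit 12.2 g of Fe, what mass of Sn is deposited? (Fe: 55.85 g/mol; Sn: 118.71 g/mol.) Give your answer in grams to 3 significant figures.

25.9 g

n(Fe) = 12.2 / 55.85 = 0.2184 mol
Fe²⁺ + 2e⁻ → Fe, so n(e⁻) = 2 × 0.2184 = 0.4368 mol
Same current for the same time ⇒ same n(e⁻) = 0.4368 mol in both cells.
Sn²⁺ + 2e⁻ → Sn, so n(Sn) = 0.4368 / 2 = 0.2184 mol
m(Sn) = 0.2184 × 118.71 = 25.9 g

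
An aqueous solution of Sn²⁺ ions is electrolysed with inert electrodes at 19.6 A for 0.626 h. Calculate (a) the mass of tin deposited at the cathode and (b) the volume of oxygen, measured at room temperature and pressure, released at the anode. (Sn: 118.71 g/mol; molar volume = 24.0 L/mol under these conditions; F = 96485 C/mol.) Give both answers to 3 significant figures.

27.2 g Sn; 2.75 L O₂

Q = 19.6 × 2253.6 = 44170 C; n(e⁻) = 44170 / 96485 = 0.4578 mol
Cathode: Sn²⁺ + 2e⁻ → Sn → n(Sn) = 0.4578/2 = 0.2289 mol → 27.2 g
Anode: 2H₂O → O₂ + 4H⁺ + 4e⁻ → n(O₂) = 0.4578/4 = 0.1145 mol → 2.75 L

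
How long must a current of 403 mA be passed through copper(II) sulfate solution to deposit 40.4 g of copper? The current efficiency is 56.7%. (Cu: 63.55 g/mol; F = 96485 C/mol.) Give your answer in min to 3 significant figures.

8950 min

n(Cu) = 40.4 / 63.55 = 0.6357 mol
Cu²⁺ + 2e⁻ → Cu, so n(e⁻) = 2 × 0.6357 = 1.271 mol
Q = 1.271 × 96485 / 0.567 = 2.163×10^5 C
t = Q / I = 2.163×10^5 / 0.403 = 5.367×10^5 s = 8950 min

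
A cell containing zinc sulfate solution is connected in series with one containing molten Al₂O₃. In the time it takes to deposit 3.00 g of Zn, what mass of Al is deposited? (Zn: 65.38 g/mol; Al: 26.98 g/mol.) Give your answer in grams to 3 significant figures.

0.825 g

n(Zn) = 3.00 / 65.38 = 0.04589 mol
Zn²⁺ + 2e⁻ → Zn, so n(e⁻) = 2 × 0.04589 = 0.09178 mol
Since the cells are in series, n(e⁻) in the Al cell is also 0.09178 mol.
Al³⁺ + 3e⁻ → Al, so n(Al) = 0.09178 / 3 = 0.03059 mol
m(Al) = 0.03059 × 26.98 = 0.825 g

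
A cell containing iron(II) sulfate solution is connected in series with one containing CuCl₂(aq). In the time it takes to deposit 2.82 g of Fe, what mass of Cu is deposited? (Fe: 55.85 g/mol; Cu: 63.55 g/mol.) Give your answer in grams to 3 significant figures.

n(Fe) = 2.82 / 55.85 = 0.05049 mol
Fe²⁺ + 2e⁻ → Fe, so n(e⁻) = 2 × 0.05049 = 0.1010 mol
Since the cells are in series, n(e⁻) in the Cu cell is also 0.1010 mol.
Cu²⁺ + 2e⁻ → Cu, so n(Cu) = 0.1010 / 2 = 0.05050 mol
m(Cu) = 0.05050 × 63.55 = 3.21 g

3.21 g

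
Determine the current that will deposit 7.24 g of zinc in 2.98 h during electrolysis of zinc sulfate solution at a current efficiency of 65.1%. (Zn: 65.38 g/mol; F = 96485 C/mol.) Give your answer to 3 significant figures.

3.06 A

n(Zn) = 7.24 / 65.38 = 0.1107 mol
Zn²⁺ + 2e⁻ → Zn, so n(e⁻) = 2 × 0.1107 = 0.2214 mol
Q = 0.2214 × 96485 / 0.651 = 32810 C
I = Q / t = 32810 / 10728 s = 3.06 A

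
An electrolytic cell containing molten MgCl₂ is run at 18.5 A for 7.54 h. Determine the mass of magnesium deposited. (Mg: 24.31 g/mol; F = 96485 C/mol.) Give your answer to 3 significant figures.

63.3 g

Q = 18.5 A × 27144 s = 5.022×10^5 C
n(e⁻) = Q/F = 5.022×10^5/96485 = 5.205 mol
Mg²⁺ + 2e⁻ → Mg, so n(Mg) = 5.205 / 2 = 2.603 mol
m = 2.603 × 24.31 = 63.3 g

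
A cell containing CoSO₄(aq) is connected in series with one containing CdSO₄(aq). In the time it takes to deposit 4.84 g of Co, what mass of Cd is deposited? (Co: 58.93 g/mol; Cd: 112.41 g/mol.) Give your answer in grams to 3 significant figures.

9.23 g

n(Co) = 4.84 / 58.93 = 0.08213 mol
Co²⁺ + 2e⁻ → Co, so n(e⁻) = 2 × 0.08213 = 0.1643 mol
Same current for the same time ⇒ same n(e⁻) = 0.1643 mol in both cells.
Cd²⁺ + 2e⁻ → Cd, so n(Cd) = 0.1643 / 2 = 0.08215 mol
m(Cd) = 0.08215 × 112.41 = 9.23 g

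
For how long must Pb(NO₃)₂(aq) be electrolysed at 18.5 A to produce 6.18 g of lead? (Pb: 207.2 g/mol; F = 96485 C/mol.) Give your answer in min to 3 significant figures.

5.19 min

n(Pb) = 6.18 / 207.2 = 0.02983 mol
Pb²⁺ + 2e⁻ → Pb, so n(e⁻) = 2 × 0.02983 = 0.05966 mol
Q = 0.05966 × 96485 = 5756 C
t = Q / I = 5756 / 18.5 = 311.1 s = 5.19 min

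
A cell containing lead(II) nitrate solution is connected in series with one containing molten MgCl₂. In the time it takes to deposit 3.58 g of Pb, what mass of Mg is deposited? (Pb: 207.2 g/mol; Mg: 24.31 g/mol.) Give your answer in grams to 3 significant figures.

0.420 g

n(Pb) = 3.58 / 207.2 = 0.01728 mol
Pb²⁺ + 2e⁻ → Pb, so n(e⁻) = 2 × 0.01728 = 0.03456 mol
Since the cells are in series, n(e⁻) in the Mg cell is also 0.03456 mol.
Mg²⁺ + 2e⁻ → Mg, so n(Mg) = 0.03456 / 2 = 0.01728 mol
m(Mg) = 0.01728 × 24.31 = 0.420 g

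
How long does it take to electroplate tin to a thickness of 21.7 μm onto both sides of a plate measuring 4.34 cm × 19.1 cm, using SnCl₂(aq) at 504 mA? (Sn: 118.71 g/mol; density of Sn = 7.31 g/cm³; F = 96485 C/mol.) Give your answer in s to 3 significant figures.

8480 s

Plated area = 2 × 4.34 × 19.1 = 165.8 cm²
Volume = 165.8 × 21.7×10⁻⁴ cm = 0.3598 cm³
m(Sn) = 0.3598 × 7.31 = 2.630 g
n(Sn) = 2.630 / 118.71 = 0.02215 mol; n(e⁻) = 2 × 0.02215 = 0.04430 mol
Q = 0.04430 × 96485 = 4274 C
t = 4274 / 0.504 = 8480 s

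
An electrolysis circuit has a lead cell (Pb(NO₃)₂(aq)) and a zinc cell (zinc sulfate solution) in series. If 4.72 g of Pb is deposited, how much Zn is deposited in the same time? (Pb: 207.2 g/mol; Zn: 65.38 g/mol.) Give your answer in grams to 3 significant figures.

1.49 g

n(Pb) = 4.72 / 207.2 = 0.02278 mol
Pb²⁺ + 2e⁻ → Pb, so n(e⁻) = 2 × 0.02278 = 0.04556 mol
Same current for the same time ⇒ same n(e⁻) = 0.04556 mol in both cells.
Zn²⁺ + 2e⁻ → Zn, so n(Zn) = 0.04556 / 2 = 0.02278 mol
m(Zn) = 0.02278 × 65.38 = 1.49 g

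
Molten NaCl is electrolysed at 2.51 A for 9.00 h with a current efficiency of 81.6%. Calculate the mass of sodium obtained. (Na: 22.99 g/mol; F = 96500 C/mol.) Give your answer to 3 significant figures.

Q = 2.51 × 32400 = 81320 C
n(e⁻) = 81320 / 96500 = 0.8427 mol
Na⁺ + e⁻ → Na, so theoretical m(Na) = 0.8427 × 22.99 = 19.37 g
Actual mass = 81.6% × 19.37 = 15.8 g

15.8 g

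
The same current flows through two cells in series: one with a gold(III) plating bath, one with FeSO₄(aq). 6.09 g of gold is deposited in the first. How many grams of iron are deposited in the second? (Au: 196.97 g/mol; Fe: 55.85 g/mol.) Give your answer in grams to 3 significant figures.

2.59 g

n(Au) = 6.09 / 196.97 = 0.03092 mol
Au³⁺ + 3e⁻ → Au, so n(e⁻) = 3 × 0.03092 = 0.09276 mol
Since the cells are in series, n(e⁻) in the Fe cell is also 0.09276 mol.
Fe²⁺ + 2e⁻ → Fe, so n(Fe) = 0.09276 / 2 = 0.04638 mol
m(Fe) = 0.04638 × 55.85 = 2.59 g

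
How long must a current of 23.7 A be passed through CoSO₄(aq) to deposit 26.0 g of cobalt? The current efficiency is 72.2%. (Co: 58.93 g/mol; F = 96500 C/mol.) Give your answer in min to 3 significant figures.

n(Co) = 26.0 / 58.93 = 0.4412 mol
Co²⁺ + 2e⁻ → Co, so n(e⁻) = 2 × 0.4412 = 0.8824 mol
Q = 0.8824 × 96500 / 0.722 = 1.179×10^5 C
t = Q / I = 1.179×10^5 / 23.7 = 4975 s = 82.9 min

82.9 min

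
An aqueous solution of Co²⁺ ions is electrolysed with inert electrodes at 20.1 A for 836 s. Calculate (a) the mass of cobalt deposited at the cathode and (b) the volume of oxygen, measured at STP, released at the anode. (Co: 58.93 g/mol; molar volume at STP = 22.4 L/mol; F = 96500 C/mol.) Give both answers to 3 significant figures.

5.13 g Co; 0.975 L O₂

Q = 20.1 × 836 = 16800 C; n(e⁻) = 16800 / 96500 = 0.1741 mol
Cathode: Co²⁺ + 2e⁻ → Co → n(Co) = 0.1741/2 = 0.08705 mol → 5.13 g
Anode: 2H₂O → O₂ + 4H⁺ + 4e⁻ → n(O₂) = 0.1741/4 = 0.04353 mol → 0.975 L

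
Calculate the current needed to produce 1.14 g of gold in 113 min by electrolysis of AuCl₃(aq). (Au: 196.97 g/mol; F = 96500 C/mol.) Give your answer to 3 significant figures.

n(Au) = 1.14 / 196.97 = 0.005788 mol
Au³⁺ + 3e⁻ → Au, so n(e⁻) = 3 × 0.005788 = 0.01736 mol
Q = 0.01736 × 96500 = 1675 C
I = Q / t = 1675 / 6780 s = 0.247 A

0.247 A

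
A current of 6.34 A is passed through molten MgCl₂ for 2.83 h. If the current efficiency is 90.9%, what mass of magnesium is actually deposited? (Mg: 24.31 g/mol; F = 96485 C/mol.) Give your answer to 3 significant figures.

Q = 6.34 × 10188 = 64590 C
n(e⁻) = 64590 / 96485 = 0.6694 mol
Mg²⁺ + 2e⁻ → Mg, so theoretical m(Mg) = 0.3347 × 24.31 = 8.137 g
Actual mass = 90.9% × 8.137 = 7.40 g

7.40 g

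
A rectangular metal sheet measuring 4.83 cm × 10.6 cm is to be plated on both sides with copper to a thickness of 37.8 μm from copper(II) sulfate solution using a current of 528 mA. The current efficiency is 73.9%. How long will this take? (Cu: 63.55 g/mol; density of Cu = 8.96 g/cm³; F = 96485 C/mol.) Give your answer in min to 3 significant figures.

Plated area = 2 × 4.83 × 10.6 = 102.4 cm²
Volume = 102.4 × 37.8×10⁻⁴ cm = 0.3871 cm³
m(Cu) = 0.3871 × 8.96 = 3.468 g
n(Cu) = 3.468 / 63.55 = 0.05457 mol; n(e⁻) = 2 × 0.05457 = 0.1091 mol
Q = 0.1091 × 96485 / 0.739 = 14240 C
t = 14240 / 0.528 = 26970 s = 450 min

450 min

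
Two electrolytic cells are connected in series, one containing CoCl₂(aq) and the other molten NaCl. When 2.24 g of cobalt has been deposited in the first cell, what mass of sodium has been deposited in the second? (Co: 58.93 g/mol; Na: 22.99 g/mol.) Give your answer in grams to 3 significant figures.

1.75 g

n(Co) = 2.24 / 58.93 = 0.03801 mol
Co²⁺ + 2e⁻ → Co, so n(e⁻) = 2 × 0.03801 = 0.07602 mol
The cells are in series, so the same charge (and hence the same n(e⁻) = 0.07602 mol) passes through both.
Na⁺ + e⁻ → Na, so n(Na) = 0.07602 mol
m(Na) = 0.07602 × 22.99 = 1.75 g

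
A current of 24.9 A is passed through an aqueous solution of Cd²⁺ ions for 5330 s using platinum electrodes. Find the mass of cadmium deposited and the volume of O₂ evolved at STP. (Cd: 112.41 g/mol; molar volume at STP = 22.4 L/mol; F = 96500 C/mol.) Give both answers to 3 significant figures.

Q = 24.9 × 5330 = 1.327×10^5 C; n(e⁻) = 1.327×10^5 / 96500 = 1.375 mol
Cathode: Cd²⁺ + 2e⁻ → Cd → n(Cd) = 1.375/2 = 0.6875 mol → 77.3 g
Anode: 2H₂O → O₂ + 4H⁺ + 4e⁻ → n(O₂) = 1.375/4 = 0.3438 mol → 7.70 L

77.3 g Cd; 7.70 L O₂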